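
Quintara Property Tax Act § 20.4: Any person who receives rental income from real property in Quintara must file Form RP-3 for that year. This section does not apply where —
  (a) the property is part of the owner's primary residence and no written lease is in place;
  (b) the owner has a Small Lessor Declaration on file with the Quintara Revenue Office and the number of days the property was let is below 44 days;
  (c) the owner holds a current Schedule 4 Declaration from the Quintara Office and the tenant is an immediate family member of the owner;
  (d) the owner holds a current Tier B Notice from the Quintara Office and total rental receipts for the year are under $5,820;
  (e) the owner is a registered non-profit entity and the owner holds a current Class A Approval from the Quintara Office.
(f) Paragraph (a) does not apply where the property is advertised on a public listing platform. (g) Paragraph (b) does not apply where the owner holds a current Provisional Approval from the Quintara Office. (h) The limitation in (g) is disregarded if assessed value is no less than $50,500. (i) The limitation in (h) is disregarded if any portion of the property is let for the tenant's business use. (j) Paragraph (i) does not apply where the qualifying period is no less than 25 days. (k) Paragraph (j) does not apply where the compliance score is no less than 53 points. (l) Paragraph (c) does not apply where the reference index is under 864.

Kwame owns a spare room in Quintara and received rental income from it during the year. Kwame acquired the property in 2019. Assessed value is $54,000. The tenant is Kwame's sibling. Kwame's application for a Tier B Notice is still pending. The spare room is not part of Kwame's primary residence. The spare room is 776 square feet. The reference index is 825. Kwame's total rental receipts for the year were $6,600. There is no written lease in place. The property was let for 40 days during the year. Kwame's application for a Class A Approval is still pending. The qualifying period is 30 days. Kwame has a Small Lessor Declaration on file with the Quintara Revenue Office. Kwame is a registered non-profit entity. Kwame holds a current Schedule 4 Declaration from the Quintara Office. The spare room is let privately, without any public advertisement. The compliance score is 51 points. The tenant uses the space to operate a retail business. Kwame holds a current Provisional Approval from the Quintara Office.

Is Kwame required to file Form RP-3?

Exception (a) requires that the property is part of the owner's primary residence; but the spare room is not part of the primary residence, so (a) is unavailable.
Exception (b): a Small Lessor Declaration is on file; the number of days the property was let is 40 days, below the 44 days limit — every condition holds. As to paragraphs (g)–(k): (g) would limit (b) — a current Provisional Approval is held — but (h) sets (g) aside: (h) operates against (g): assessed value is $54,000, meeting the $50,500 threshold. (i) is triggered (the space is let for business use), but is displaced by (j): (j) is triggered — the qualifying period is 30 days, meeting the 25 days threshold. (k), which would lift (j), is not triggered — the compliance score is 51 points, short of 53 points. (b) remains available.
Exception (c): a current Schedule 4 Declaration is held; the tenant is an immediate family member — every condition holds. Turning to paragraph (l): (l) operates against (c): the reference index is 825, under the 864 limit. So (c) is unavailable.
Exception (d) fails — there is no Tier B Notice in force.
Exception (e) does not apply: no current Class A Approval is held.

No — exception (b) applies; Kwame is not required to file Form RP-3.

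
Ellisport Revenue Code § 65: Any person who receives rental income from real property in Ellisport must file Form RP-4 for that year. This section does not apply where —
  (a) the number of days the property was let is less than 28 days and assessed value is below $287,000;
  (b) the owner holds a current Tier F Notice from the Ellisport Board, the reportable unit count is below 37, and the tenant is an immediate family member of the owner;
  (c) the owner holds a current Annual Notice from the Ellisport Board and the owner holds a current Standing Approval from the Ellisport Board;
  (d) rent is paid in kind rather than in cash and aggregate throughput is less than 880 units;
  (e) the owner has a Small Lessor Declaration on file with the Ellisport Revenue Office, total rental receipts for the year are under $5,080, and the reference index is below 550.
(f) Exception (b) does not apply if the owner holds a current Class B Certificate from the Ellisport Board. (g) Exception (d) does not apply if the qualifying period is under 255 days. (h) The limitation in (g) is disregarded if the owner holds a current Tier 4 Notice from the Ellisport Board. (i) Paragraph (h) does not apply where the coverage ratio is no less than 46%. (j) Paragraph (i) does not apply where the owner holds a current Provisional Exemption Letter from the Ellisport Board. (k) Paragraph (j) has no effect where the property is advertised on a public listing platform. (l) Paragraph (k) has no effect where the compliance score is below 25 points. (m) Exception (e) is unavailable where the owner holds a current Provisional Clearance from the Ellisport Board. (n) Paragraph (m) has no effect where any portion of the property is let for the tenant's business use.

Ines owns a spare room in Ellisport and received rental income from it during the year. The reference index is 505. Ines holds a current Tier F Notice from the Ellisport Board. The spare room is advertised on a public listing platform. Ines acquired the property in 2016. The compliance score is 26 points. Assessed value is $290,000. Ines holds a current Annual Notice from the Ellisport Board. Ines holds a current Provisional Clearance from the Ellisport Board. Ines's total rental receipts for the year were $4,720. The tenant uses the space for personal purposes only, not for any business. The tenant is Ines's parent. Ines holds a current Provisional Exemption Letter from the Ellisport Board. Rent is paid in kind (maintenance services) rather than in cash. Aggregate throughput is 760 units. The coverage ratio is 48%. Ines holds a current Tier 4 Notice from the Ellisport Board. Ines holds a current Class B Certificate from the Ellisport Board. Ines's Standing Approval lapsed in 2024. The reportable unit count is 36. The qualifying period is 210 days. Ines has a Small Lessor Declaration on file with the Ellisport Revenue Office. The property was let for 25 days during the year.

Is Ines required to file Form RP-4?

Yes — Ines must file Form RP-4.

Exception (a) requires that assessed value is below $287,000; but assessed value is $290,000, not below $287,000, so (a) is unavailable.
Exception (b) is satisfied on its face — a current Tier F Notice is held; the reportable unit count is 36, below the 37 limit; the tenant is an immediate family member. Turning to paragraph (f): (f) operates against (b): a current Class B Certificate is held. (b) is therefore removed.
Exception (c) fails — there is no Standing Approval in force.
Exception (d)'s conditions are all satisfied: rent is paid in kind; aggregate throughput is 760 units, less than the 880 units limit. But applying paragraphs (g)–(l): (g) operates against (d): the qualifying period is 210 days, under the 255 days limit. (h) would limit (g) — a current Tier 4 Notice is held — but (i) sets (h) aside: (i) operates — the coverage ratio is 48%, meeting the 46% threshold. (j) would limit (i) — a current Provisional Exemption Letter is held — but (k) sets (j) aside: (k) operates against (j): the property is publicly advertised. (l), which would lift (k), is inapplicable — the compliance score is 26 points, not below 25 points. Exception (d) does not apply.
Exception (e): a Small Lessor Declaration is on file; total rental receipts for the year are $4,720, under the $5,080 limit; the reference index is 505, below the 550 limit — every condition holds. However, paragraphs (m)–(n) must be considered: (m) operates against (e): a current Provisional Clearance is held. (n) is not engaged (the space is used for personal purposes only), so (m) stands. Exception (e) does not apply.
None of the exceptions is available; § 65 applies in full.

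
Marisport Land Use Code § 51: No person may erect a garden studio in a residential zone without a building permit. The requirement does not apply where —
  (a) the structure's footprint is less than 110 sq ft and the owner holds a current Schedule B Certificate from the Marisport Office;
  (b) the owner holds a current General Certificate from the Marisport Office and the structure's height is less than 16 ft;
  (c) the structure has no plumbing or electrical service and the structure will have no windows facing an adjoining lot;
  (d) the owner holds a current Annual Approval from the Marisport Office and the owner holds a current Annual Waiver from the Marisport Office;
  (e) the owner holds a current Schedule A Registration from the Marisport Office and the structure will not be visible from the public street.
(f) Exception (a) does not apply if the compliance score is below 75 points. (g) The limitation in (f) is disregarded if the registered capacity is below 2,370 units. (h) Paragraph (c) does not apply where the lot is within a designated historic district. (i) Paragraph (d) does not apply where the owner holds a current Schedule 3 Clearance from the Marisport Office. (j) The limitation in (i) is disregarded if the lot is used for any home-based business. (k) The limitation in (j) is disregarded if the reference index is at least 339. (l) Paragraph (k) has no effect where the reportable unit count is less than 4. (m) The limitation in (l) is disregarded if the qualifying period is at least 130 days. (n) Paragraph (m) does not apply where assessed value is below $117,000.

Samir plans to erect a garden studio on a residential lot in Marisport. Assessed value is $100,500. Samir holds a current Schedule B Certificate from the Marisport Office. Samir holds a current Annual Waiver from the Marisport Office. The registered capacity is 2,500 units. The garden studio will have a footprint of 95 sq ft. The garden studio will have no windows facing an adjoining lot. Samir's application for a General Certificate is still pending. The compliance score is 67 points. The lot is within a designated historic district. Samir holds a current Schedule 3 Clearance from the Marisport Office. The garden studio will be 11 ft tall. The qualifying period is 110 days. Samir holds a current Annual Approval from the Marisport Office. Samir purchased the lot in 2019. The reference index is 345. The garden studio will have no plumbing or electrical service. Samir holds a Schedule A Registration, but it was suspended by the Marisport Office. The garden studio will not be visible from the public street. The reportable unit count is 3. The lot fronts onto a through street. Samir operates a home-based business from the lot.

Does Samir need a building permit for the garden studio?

All of (a)'s requirements are met (the structure's footprint is 95 sq ft, less than the 110 sq ft limit; a current Schedule B Certificate is held). Turning to paragraphs (f)–(g): (f) operates — the compliance score is 67 points, below the 75 points limit. (g) is not engaged (the registered capacity is 2,500 units, not below 2,370 units), so (f) stands. Exception (a) does not apply.
Exception (b) does not apply: there is no General Certificate in force.
All of (c)'s requirements are met (there is no plumbing or electrical service; no windows face an adjoining lot). However, paragraph (h) must be considered: (h) operates against (c): the lot is in a historic district. So (c) is unavailable.
Exception (d) is satisfied on its face — a current Annual Approval is held; a current Annual Waiver is held. Under paragraphs (i)–(n): (i) would limit (d) — a current Schedule 3 Clearance is held — but (j) sets (i) aside: (j) is triggered — a home-based business operates on the lot. (k) would limit (j) — the reference index is 345, meeting the 339 threshold — but (l) sets (k) aside: (l) operates against (k): the reportable unit count is 3, less than the 4 limit. (m) is not engaged (the qualifying period is 110 days, short of 130 days), so (l) stands. Exception (d) stands.
Exception (e) requires that the owner holds a current Schedule A Registration from the Marisport Office; but there is no Schedule A Registration in force, so (e) is unavailable.

No — exception (d) applies; Samir does not need a building permit.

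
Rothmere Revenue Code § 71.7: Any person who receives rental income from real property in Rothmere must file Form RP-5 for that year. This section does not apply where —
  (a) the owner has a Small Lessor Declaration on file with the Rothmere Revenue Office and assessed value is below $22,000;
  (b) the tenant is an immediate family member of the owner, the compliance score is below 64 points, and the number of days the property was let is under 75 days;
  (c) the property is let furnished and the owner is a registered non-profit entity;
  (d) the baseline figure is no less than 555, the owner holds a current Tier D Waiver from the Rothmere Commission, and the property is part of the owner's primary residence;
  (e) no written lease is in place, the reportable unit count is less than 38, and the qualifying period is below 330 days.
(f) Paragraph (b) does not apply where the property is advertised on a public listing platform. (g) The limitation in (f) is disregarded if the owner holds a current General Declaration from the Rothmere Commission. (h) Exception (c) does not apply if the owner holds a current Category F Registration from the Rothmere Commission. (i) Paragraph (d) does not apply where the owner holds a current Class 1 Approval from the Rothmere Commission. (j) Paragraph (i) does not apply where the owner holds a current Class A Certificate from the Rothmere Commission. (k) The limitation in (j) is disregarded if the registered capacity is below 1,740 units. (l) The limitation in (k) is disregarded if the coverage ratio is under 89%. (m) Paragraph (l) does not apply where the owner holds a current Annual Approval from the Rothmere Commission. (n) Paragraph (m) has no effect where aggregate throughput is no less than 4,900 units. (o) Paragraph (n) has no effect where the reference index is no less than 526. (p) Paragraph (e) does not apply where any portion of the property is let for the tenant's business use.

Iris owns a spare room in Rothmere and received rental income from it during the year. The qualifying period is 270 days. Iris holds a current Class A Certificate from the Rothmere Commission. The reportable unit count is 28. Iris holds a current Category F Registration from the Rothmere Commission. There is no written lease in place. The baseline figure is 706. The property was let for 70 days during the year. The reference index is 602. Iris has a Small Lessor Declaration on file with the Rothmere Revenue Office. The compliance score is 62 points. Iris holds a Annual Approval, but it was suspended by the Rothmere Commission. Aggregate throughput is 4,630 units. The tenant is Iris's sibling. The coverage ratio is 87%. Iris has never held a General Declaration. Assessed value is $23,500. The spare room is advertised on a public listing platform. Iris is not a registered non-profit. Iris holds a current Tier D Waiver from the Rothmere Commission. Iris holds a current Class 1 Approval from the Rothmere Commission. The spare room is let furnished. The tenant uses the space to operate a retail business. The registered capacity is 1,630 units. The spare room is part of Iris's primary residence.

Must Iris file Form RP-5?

No — exception (d) applies; Iris is not required to file Form RP-5.

Exception (a) fails — assessed value is $23,500, not below $22,000.
All of (b)'s requirements are met (the tenant is an immediate family member; the compliance score is 62 points, below the 64 points limit; the number of days the property was let is 70 days, under the 75 days limit). But applying paragraphs (f)–(g): (f) is engaged — the property is publicly advertised. (g), which would lift (f), is not engaged — there is no General Declaration in force. (b) is therefore removed.
Exception (c) does not apply: Iris is not a registered non-profit.
All of (d)'s requirements are met (the baseline figure is 706, meeting the 555 threshold; a current Tier D Waiver is held; the spare room is part of the primary residence). Applying paragraphs (i)–(o): (i) would limit (d) — a current Class 1 Approval is held — but (j) sets (i) aside: (j) operates against (i): a current Class A Certificate is held. (k) would limit (j) — the registered capacity is 1,630 units, below the 1,740 units limit — but (l) sets (k) aside: (l) operates against (k): the coverage ratio is 87%, under the 89% limit. (m) is not engaged (there is no Annual Approval in force), so (l) stands. (d) remains available.
All of (e)'s requirements are met (there is no written lease; the reportable unit count is 28, less than the 38 limit; the qualifying period is 270 days, below the 330 days limit). However, paragraph (p) must be considered: (p) operates against (e): the space is let for business use. So (e) is unavailable.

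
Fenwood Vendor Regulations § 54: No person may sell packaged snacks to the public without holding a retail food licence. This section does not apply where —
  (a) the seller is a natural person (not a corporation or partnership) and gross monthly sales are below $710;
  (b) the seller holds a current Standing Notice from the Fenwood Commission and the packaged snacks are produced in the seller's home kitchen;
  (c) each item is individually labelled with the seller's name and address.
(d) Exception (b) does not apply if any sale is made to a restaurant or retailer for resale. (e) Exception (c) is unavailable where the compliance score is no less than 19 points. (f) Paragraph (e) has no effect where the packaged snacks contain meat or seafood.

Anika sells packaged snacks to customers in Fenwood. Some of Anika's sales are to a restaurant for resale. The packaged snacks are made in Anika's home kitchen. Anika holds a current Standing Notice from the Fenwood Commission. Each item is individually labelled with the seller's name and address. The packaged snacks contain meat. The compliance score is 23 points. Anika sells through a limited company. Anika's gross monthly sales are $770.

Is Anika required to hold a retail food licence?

Exception (a) requires that the seller is a natural person (not a corporation or partnership); but the seller operates through a limited company, so (a) is unavailable.
Exception (b)'s conditions are all satisfied: a current Standing Notice is held; the packaged snacks are home-kitchen produced. Turning to paragraph (d): (d) is engaged — some sales are to a restaurant for resale. (b) is therefore removed.
Exception (c): items are individually labelled — every condition holds. Considering the limiting provisions: (e) is engaged (the compliance score is 23 points, meeting the 19 points threshold), but is set aside by (f): (f) operates — the packaged snacks contain meat. So (c) applies.

No — exception (c) applies; Anika is not required to hold a retail food licence.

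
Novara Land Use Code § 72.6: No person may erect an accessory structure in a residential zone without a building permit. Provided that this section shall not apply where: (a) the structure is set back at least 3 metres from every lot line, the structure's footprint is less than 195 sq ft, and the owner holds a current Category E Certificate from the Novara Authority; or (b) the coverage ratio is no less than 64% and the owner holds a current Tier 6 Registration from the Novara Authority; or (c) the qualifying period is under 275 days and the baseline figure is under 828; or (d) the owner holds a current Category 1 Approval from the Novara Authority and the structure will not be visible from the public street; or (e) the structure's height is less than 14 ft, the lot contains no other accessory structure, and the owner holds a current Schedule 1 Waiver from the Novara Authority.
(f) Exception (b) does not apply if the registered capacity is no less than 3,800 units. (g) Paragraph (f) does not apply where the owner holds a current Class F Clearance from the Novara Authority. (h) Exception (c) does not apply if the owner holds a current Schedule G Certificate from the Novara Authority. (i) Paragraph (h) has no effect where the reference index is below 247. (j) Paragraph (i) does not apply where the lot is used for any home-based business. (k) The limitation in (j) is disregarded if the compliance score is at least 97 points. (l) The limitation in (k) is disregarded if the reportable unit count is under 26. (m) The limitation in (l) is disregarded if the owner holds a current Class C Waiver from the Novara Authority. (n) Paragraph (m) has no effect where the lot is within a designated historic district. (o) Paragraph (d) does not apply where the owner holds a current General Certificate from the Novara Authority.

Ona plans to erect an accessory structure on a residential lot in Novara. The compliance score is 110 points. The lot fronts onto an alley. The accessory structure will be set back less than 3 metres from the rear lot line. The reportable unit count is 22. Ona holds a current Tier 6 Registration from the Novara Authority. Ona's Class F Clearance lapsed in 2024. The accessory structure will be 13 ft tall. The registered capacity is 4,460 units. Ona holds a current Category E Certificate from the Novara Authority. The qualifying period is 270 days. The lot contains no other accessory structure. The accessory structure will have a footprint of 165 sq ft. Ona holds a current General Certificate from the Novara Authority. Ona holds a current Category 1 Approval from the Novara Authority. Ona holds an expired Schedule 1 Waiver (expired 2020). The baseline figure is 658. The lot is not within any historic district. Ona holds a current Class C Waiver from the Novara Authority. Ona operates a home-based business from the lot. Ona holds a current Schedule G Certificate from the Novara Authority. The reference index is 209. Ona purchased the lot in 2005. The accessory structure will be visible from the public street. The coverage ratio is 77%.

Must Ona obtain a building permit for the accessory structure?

No — exception (c) applies; Ona does not need a building permit.

Exception (a) requires that the structure is set back at least 3 metres from every lot line; but the rear setback is under 3 m, so (a) is unavailable.
Exception (b)'s conditions are all satisfied: the coverage ratio is 77%, meeting the 64% threshold; a current Tier 6 Registration is held. However, paragraphs (f)–(g) must be considered: (f) operates against (b): the registered capacity is 4,460 units, meeting the 3,800 units threshold. (g) is not engaged (there is no Class F Clearance in force), so (f) stands. Exception (b) does not apply.
Exception (c)'s conditions are all satisfied: the qualifying period is 270 days, under the 275 days limit; the baseline figure is 658, under the 828 limit. Considering the limiting provisions: (h) would limit (c) — a current Schedule G Certificate is held — but (i) sets (h) aside: (i) operates against (h): the reference index is 209, below the 247 limit. (j) would limit (i) — a home-based business operates on the lot — but (k) sets (j) aside: (k) operates against (j): the compliance score is 110 points, meeting the 97 points threshold. (l) applies (the reportable unit count is 22, under the 26 limit), but yields to (m): (m) operates against (l): a current Class C Waiver is held. (n) is inapplicable (the lot is not in a historic district), so (m) stands. (c) remains available.
Exception (d) does not apply: the structure will be visible from the street.
Exception (e) does not apply: there is no Schedule 1 Waiver in force.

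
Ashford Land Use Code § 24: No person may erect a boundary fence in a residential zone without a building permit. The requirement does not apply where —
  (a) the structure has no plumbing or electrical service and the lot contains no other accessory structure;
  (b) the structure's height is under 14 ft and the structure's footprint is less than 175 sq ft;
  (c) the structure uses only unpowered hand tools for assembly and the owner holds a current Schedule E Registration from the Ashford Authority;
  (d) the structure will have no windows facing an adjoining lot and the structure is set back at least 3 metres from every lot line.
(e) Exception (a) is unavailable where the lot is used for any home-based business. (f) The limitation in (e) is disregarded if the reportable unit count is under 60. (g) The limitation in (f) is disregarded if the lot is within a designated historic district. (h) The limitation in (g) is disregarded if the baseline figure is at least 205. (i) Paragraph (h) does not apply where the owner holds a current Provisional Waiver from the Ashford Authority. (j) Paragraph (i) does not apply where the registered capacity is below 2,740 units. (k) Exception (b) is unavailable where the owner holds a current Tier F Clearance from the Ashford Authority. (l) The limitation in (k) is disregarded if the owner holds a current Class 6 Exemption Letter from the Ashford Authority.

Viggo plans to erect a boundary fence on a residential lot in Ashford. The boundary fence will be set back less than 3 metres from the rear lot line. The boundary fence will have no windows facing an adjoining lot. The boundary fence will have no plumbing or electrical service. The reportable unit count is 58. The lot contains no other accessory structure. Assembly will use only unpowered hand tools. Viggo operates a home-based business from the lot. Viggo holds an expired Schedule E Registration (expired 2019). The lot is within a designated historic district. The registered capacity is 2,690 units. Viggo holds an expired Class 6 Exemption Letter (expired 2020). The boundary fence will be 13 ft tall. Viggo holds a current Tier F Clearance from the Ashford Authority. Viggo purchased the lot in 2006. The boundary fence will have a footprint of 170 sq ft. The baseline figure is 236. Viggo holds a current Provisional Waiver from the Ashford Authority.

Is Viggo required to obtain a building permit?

No — exception (a) applies; Viggo does not need a building permit.

Exception (a) is satisfied on its face — there is no plumbing or electrical service; the lot has no other accessory structure. As to paragraphs (e)–(j): (e) would limit (a) — a home-based business operates on the lot — but (f) sets (e) aside: (f) is triggered — the reportable unit count is 58, under the 60 limit. (g) applies (the lot is in a historic district), but yields to (h): (h) is triggered — the baseline figure is 236, meeting the 205 threshold. (i) would limit (h) — a current Provisional Waiver is held — but (j) sets (i) aside: (j) operates — the registered capacity is 2,690 units, below the 2,740 units limit. Exception (a) stands.
Exception (b)'s conditions are all satisfied: the structure's height is 13 ft, under the 14 ft limit; the structure's footprint is 170 sq ft, less than the 175 sq ft limit. But: (k) is triggered — a current Tier F Clearance is held. (l) is not engaged (the Class 6 Exemption Letter is not current), so (k) stands. So (b) is unavailable.
Exception (c) fails — there is no Schedule E Registration in force.
Exception (d) requires that the structure is set back at least 3 metres from every lot line; but the rear setback is under 3 m, so (d) is unavailable.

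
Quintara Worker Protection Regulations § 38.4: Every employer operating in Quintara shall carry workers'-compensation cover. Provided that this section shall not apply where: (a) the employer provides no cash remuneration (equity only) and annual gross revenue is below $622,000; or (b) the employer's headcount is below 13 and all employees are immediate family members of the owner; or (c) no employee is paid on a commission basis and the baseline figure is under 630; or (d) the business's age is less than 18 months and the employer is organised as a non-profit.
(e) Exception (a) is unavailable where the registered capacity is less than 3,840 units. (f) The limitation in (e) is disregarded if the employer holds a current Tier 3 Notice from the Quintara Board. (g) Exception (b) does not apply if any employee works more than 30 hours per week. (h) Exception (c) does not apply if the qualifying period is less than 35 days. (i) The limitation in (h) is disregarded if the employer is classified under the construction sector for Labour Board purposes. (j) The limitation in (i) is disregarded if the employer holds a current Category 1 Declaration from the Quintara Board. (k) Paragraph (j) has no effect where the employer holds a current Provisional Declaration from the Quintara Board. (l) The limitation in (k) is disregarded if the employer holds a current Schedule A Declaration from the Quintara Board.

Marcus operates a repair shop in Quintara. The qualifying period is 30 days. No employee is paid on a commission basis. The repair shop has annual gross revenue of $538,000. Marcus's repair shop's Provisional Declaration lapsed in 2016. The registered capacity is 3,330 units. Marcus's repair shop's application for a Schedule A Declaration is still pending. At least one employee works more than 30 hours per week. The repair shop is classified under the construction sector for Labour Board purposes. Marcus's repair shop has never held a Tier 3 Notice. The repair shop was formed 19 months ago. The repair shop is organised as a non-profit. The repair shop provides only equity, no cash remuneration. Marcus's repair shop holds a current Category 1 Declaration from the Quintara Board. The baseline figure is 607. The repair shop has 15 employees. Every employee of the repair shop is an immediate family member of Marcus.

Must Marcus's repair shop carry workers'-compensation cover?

Exception (a)'s conditions are all satisfied: remuneration is equity-only; annual gross revenue is $538,000, below the $622,000 limit. But: (e) operates — the registered capacity is 3,330 units, less than the 3,840 units limit. (f), which would lift (e), is inapplicable — the Tier 3 Notice is not current. (a) is therefore removed.
Exception (b) does not apply: the employer's headcount is 15, not below 13.
Exception (c) is satisfied on its face — no employee is paid on commission; the baseline figure is 607, under the 630 limit. However, paragraphs (h)–(l) must be considered: (h) applies — the qualifying period is 30 days, less than the 35 days limit. (i) would limit (h) — the repair shop is classified under the construction sector — but (j) sets (i) aside: (j) operates against (i): a current Category 1 Declaration is held. (k), which would lift (j), is not engaged — there is no Provisional Declaration in force. So (c) is unavailable.
Exception (d) fails — the business's age is 19 months, not less than 18 months.
None of the exceptions is available; § 38.4 applies in full.

Yes — Marcus's repair shop must carry workers'-compensation cover.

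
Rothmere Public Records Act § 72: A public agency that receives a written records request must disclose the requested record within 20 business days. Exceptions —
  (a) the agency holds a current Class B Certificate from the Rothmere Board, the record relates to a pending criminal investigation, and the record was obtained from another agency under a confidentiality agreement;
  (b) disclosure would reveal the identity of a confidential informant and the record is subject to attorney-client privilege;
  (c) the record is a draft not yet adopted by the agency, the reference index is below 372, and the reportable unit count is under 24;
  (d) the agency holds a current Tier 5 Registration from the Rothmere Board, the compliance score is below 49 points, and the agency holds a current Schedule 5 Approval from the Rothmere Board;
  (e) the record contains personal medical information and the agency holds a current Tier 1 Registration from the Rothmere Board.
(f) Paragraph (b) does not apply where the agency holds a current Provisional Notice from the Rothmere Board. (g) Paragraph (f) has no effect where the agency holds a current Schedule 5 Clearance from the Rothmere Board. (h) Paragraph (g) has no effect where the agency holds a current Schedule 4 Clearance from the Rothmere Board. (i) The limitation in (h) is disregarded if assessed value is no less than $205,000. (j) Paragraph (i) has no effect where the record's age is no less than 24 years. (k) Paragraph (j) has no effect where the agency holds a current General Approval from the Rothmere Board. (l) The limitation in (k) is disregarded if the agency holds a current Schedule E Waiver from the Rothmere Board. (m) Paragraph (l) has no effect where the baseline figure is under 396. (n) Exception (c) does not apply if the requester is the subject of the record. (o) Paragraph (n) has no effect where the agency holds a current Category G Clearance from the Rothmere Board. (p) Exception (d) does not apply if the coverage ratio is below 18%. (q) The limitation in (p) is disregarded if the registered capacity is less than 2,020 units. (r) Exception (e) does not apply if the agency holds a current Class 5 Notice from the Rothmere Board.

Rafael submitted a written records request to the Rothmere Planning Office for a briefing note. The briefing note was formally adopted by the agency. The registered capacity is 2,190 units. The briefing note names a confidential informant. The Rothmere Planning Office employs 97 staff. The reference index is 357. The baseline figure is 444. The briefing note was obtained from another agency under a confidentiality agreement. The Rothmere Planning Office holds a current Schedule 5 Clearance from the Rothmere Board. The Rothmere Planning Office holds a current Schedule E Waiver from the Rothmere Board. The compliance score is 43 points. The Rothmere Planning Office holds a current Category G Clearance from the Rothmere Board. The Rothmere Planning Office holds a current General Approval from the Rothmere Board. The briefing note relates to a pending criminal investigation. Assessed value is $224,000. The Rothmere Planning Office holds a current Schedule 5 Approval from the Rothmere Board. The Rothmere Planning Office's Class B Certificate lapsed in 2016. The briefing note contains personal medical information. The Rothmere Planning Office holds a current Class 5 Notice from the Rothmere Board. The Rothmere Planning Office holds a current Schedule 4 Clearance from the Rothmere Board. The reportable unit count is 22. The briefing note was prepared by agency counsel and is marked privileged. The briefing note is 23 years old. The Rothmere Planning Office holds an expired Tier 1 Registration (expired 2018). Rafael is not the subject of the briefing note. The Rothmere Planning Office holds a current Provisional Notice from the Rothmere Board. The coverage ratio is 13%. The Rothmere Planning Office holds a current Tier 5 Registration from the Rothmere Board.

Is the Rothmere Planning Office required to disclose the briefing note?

No — exception (b) applies; the Rothmere Planning Office is not required to disclose the briefing note.

Exception (a) does not apply: no current Class B Certificate is held.
Exception (b)'s conditions are all satisfied: the briefing note names a confidential informant; the briefing note is privileged. Under paragraphs (f)–(m): (f) operates (a current Provisional Notice is held), but is displaced by (g): (g) is triggered — a current Schedule 5 Clearance is held. (h) operates (a current Schedule 4 Clearance is held), but is overridden by (i): (i) applies — assessed value is $224,000, meeting the $205,000 threshold. (j) does not operate here (the record's age is 23 years, short of 24 years), so (i) stands. (b) remains available.
Exception (c) requires that the record is a draft not yet adopted by the agency; but the briefing note has been formally adopted, so (c) is unavailable.
Exception (d) is satisfied on its face — a current Tier 5 Registration is held; the compliance score is 43 points, below the 49 points limit; a current Schedule 5 Approval is held. But: (p) is triggered — the coverage ratio is 13%, below the 18% limit. (q), which would lift (p), does not operate here — the registered capacity is 2,190 units, not less than 2,020 units. (d) is therefore removed.
Exception (e) requires that the agency holds a current Tier 1 Registration from the Rothmere Board; but no current Tier 1 Registration is held, so (e) is unavailable.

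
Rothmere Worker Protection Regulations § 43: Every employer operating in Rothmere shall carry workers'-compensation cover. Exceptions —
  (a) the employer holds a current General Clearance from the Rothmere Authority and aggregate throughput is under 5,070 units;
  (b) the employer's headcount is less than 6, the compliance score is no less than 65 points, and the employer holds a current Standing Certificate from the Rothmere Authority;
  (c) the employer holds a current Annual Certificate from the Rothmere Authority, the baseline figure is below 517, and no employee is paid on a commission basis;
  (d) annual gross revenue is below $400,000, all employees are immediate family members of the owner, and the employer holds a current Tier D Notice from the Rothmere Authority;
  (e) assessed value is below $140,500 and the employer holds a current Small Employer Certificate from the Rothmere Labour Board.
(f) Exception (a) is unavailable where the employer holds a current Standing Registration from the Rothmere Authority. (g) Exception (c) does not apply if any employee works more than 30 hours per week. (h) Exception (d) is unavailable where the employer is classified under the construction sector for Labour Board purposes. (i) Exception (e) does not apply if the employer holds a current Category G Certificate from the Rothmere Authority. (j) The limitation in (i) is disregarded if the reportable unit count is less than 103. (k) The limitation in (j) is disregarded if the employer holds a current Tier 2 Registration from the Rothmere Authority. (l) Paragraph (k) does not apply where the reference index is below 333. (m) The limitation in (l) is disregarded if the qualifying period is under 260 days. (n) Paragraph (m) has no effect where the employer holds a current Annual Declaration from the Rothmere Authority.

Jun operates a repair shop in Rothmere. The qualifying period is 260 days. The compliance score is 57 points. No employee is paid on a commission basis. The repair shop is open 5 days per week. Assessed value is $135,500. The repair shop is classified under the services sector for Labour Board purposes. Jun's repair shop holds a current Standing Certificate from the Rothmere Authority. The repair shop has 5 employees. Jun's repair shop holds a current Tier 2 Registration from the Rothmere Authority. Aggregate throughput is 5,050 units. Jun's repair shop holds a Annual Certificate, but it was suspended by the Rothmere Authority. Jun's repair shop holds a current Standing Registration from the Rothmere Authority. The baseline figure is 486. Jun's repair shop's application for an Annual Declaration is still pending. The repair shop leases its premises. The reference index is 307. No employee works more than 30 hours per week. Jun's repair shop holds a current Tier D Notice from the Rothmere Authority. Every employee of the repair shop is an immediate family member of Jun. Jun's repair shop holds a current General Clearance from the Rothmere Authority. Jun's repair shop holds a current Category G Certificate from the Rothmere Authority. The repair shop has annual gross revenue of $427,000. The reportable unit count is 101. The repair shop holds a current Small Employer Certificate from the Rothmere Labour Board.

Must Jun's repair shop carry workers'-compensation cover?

Exception (a): a current General Clearance is held; aggregate throughput is 5,050 units, under the 5,070 units limit — every condition holds. Turning to paragraph (f): (f) operates against (a): a current Standing Registration is held. Exception (a) does not apply.
Exception (b) fails — the compliance score is 57 points, short of 65 points.
Exception (c) does not apply: the Annual Certificate is not current.
Exception (d) fails — annual gross revenue is $427,000, not below $400,000.
All of (e)'s requirements are met (assessed value is $135,500, below the $140,500 limit; a current Small Employer Certificate is held). Applying paragraphs (i)–(n): (i) operates (a current Category G Certificate is held), but is displaced by (j): (j) operates — the reportable unit count is 101, less than the 103 limit. (k) would limit (j) — a current Tier 2 Registration is held — but (l) sets (k) aside: (l) applies — the reference index is 307, below the 333 limit. (m), which would lift (l), is not engaged — the qualifying period is 260 days, not under 260 days. So (e) applies.

No — exception (e) applies; Jun's repair shop is not required to carry workers'-compensation cover.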